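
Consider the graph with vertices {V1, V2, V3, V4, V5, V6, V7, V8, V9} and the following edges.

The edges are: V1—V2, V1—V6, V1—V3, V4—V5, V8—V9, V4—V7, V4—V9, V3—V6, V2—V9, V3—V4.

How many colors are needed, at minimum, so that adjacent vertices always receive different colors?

3

V1, V3, V6 are mutually adjacent, so at least 3 colors are needed.
3 colors suffice: color 1 → {V1, V4, V8}; color 2 → {V3, V5, V7, V9}; color 3 → {V2, V6}. Every edge joins two different colors.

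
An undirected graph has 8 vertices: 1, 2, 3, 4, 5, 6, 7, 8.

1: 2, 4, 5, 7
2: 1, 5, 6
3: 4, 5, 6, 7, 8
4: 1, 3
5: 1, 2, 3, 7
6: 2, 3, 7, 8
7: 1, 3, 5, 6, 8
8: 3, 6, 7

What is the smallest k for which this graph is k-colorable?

3, 6, 7, 8 are pairwise adjacent (a clique of size 4), so at least 4 colors are needed.
4 colors suffice: color red → {1, 3}; color blue → {2, 4, 7}; color green → {5, 6}; color yellow → {8}. Each edge has distinct colors on its endpoints.

4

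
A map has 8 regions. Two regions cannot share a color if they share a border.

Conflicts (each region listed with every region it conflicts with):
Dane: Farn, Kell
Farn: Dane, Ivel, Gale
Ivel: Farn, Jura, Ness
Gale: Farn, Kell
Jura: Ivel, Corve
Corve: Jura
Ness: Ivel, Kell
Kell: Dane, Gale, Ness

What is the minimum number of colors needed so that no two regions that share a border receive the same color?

The cycle Kell-Ness-Ivel-Farn-Gale-Kell has odd length 5, so it cannot be 2-colored; at least 3 colors are needed.
3 colors suffice: Dane=3, Farn=2, Ivel=1, Gale=3, Jura=2, Corve=1, Ness=2, Kell=1. Each listed conflict is separated.

3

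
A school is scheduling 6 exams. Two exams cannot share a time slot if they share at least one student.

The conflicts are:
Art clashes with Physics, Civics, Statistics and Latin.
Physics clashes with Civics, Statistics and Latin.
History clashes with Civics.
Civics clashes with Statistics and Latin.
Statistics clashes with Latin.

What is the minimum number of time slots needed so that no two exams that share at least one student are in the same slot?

Art, Physics, Civics, Statistics, Latin are mutually in conflict, so at least 5 time slots are needed.
5 time slots suffice: time slot 1 → {Civics}; time slot 2 → {History, Latin}; time slot 3 → {Art}; time slot 4 → {Physics}; time slot 5 → {Statistics}. Every pair that conflicts lands in different time slots.

5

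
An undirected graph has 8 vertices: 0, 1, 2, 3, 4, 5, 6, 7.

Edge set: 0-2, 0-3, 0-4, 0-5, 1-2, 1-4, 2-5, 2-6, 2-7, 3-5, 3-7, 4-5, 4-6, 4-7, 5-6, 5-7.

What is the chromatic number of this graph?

4, 5, 6 form a triangle, so at least 3 colors are needed.
3 colors suffice: color red → {1, 5}; color blue → {2, 3, 4}; color green → {0, 6, 7}. No two adjacent vertices share a color.

3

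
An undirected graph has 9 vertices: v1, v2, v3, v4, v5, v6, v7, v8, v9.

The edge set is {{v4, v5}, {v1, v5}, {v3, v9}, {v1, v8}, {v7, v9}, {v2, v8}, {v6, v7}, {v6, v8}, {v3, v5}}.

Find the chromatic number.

The cycle v6-v8-v1-v5-v3-v9-v7-v6 has odd length 7, so it cannot be 2-colored; at least 3 colors are needed.
3 colors suffice: v1=blue, v2=blue, v3=blue, v4=blue, v5=red, v6=green, v7=blue, v8=red, v9=red. No two adjacent vertices share a color.

3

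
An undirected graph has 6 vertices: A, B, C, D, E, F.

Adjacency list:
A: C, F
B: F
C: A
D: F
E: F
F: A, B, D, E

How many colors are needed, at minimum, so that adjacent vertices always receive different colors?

2

E and F are adjacent, so at least 2 colors are needed.
A valid assignment using 2 colors: A=2, B=2, C=1, D=2, E=2, F=1. Each edge has distinct colors on its endpoints.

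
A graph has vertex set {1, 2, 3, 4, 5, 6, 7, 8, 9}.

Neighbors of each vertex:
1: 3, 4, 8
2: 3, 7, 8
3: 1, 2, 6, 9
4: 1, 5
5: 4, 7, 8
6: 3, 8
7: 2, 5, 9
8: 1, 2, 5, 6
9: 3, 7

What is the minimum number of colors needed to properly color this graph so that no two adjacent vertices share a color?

2

4 and 5 are adjacent, so at least 2 colors are needed.
2 colors suffice: color a → {3, 4, 7, 8}; color b → {1, 2, 5, 6, 9}. No two adjacent vertices share a color.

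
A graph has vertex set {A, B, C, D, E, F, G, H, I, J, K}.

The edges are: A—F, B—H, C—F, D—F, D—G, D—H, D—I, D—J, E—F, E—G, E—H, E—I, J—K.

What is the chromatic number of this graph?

J and K are adjacent, so at least 2 colors are needed.
2 colors suffice: color red → {A, B, C, D, E, K}; color blue → {F, G, H, I, J}. Every edge joins two different colors.

2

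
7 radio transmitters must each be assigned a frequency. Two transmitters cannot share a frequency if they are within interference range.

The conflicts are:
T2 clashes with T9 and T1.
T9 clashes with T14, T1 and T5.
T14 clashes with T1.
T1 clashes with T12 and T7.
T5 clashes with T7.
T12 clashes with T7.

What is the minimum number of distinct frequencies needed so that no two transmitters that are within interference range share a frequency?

3

T1, T12, T7 pairwise conflict, so at least 3 frequencies are needed.
3 frequencies suffice: frequency 1 → {T1, T5}; frequency 2 → {T9, T7}; frequency 3 → {T2, T14, T12}. No two conflicting transmitters share a frequency.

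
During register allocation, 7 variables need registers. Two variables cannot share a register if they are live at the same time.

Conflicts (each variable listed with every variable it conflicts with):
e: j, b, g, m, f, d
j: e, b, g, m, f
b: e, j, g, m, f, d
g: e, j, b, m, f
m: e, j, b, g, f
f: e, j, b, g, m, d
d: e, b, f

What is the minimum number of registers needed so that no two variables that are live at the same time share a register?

6

e, j, b, g, m, f all conflict with each other, so at least 6 registers are needed.
6 registers suffice: register 1 → {f}; register 2 → {b}; register 3 → {e}; register 4 → {g, d}; register 5 → {j}; register 6 → {m}. Every pair that conflicts lands in different registers.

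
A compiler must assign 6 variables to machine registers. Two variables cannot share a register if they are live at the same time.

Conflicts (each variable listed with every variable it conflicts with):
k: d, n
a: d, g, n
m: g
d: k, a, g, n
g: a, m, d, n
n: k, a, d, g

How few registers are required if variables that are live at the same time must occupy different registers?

4

a, d, g, n all conflict with each other, so at least 4 registers are needed.
4 registers suffice: k=1, a=4, m=2, d=3, g=1, n=2. No two conflicting variables share a register.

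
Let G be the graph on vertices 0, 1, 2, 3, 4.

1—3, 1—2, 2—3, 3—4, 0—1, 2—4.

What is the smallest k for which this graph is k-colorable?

3

2, 3, 4 form a triangle, so at least 3 colors are needed.
One proper 3-coloring: 0=red, 1=blue, 2=red, 3=green, 4=blue. No two adjacent vertices share a color.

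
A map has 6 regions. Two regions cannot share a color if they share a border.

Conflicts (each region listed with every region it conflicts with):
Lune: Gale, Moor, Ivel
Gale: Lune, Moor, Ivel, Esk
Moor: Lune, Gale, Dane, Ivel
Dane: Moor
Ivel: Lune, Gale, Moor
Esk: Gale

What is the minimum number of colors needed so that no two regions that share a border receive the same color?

Lune, Gale, Moor, Ivel are mutually in conflict, so at least 4 colors are needed.
A valid assignment using 4 colors: Lune=4, Gale=2, Moor=1, Dane=2, Ivel=3, Esk=1. Every pair that conflicts lands in different colors.

4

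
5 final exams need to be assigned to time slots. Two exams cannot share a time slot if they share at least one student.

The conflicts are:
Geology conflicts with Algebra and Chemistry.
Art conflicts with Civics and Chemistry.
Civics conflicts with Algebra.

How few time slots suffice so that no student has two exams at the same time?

The cycle Civics-Art-Chemistry-Geology-Algebra-Civics has odd length 5, so it cannot be 2-colored; at least 3 time slots are needed.
3 time slots suffice: Geology=2, Art=2, Civics=1, Algebra=3, Chemistry=1. Every pair that conflicts lands in different time slots.

3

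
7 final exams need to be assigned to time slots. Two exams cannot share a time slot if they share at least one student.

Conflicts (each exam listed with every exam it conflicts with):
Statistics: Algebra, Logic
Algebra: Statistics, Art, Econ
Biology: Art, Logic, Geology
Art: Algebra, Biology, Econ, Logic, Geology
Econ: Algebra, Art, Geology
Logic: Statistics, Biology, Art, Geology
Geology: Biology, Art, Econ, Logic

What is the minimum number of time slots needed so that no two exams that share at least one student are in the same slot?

Biology, Art, Logic, Geology all conflict with each other, so at least 4 time slots are needed.
Using 4 time slots: Statistics=1, Algebra=2, Biology=4, Art=1, Econ=3, Logic=3, Geology=2. Every pair that conflicts lands in different time slots.

4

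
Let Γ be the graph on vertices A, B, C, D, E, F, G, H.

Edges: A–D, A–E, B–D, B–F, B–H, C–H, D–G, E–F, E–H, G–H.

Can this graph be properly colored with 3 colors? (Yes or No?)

Yes

The chromatic number is 3. The cycle F-B-D-A-E-F has odd length 5, so it cannot be 2-colored; at least 3 colors are needed.
3 colors suffice: A=3, B=2, C=2, D=1, E=2, F=1, G=2, H=1.
That is already a proper 3-coloring.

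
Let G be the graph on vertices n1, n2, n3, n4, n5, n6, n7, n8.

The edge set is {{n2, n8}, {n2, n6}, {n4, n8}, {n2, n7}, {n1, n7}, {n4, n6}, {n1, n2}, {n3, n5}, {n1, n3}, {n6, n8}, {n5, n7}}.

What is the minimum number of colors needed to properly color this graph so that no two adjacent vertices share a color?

n4, n6, n8 are mutually adjacent, so at least 3 colors are needed.
One proper 3-coloring: n1=3, n2=1, n3=2, n4=1, n5=1, n6=3, n7=2, n8=2. Every edge joins two different colors.

3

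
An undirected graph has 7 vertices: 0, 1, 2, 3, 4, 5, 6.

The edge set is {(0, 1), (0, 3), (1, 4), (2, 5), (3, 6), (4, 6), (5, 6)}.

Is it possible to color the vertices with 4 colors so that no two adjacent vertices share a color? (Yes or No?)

Yes

The chromatic number is 3. The cycle 6-4-1-0-3-6 has odd length 5, so it cannot be 2-colored; at least 3 colors are needed.
3 colors suffice: color red → {1, 2, 6}; color blue → {3, 4, 5}; color green → {0}.
Since 4 ≥ 3, a proper 4-coloring certainly exists.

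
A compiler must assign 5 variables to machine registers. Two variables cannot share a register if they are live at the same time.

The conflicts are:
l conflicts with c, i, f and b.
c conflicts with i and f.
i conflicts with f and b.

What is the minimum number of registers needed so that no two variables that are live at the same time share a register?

4

l, c, i, f pairwise conflict, so at least 4 registers are needed.
Using 4 registers: l=2, c=4, i=1, f=3, b=3. Each listed conflict is separated.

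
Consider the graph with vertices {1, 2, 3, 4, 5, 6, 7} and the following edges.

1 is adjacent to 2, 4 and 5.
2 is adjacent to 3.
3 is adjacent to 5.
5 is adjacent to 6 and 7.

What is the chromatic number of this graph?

2

1 and 5 are adjacent, so at least 2 colors are needed.
2 colors suffice: color a → {2, 4, 5}; color b → {1, 3, 6, 7}. Each edge has distinct colors on its endpoints.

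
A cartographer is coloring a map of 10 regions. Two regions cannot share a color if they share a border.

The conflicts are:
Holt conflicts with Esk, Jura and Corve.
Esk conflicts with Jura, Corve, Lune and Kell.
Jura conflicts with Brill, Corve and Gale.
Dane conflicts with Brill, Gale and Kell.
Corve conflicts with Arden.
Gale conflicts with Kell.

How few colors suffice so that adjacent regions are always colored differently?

4

Holt, Esk, Jura, Corve pairwise conflict, so at least 4 colors are needed.
A valid assignment using 4 colors: Holt=4, Esk=2, Jura=1, Dane=3, Brill=2, Corve=3, Arden=1, Gale=2, Lune=1, Kell=1. Every pair that conflicts lands in different colors.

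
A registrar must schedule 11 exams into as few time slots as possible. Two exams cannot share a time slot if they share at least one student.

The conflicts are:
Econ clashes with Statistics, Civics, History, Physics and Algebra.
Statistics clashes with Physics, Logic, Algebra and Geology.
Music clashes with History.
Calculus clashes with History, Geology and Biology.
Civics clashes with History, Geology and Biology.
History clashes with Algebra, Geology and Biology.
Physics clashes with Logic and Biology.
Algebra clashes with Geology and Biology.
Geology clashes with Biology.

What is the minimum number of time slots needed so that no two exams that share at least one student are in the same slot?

Civics, History, Geology, Biology pairwise conflict, so at least 4 time slots are needed.
4 time slots suffice: time slot 1 → {Statistics, History}; time slot 2 → {Econ, Music, Logic, Geology}; time slot 3 → {Biology}; time slot 4 → {Calculus, Civics, Physics, Algebra}. No two conflicting exams share a time slot.

4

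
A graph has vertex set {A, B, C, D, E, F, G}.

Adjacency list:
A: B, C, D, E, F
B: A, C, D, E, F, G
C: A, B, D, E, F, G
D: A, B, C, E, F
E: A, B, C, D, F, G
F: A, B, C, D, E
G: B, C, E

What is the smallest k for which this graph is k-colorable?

A, B, C, D, E, F are pairwise adjacent (a clique of size 6), so at least 6 colors are needed.
6 colors suffice: color 1 → {C}; color 2 → {B}; color 3 → {E}; color 4 → {A, G}; color 5 → {F}; color 6 → {D}. Each edge has distinct colors on its endpoints.

6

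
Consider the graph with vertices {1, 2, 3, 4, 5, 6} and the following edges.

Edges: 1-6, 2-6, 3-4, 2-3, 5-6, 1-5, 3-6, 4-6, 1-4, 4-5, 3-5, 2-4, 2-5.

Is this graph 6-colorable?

The chromatic number is 5. 2, 3, 4, 5, 6 form a clique, so at least 5 colors are needed.
5 colors suffice: color a → {4}; color b → {6}; color c → {5}; color d → {1, 3}; color e → {2}.
Since 6 ≥ 5, a proper 6-coloring certainly exists.

Yes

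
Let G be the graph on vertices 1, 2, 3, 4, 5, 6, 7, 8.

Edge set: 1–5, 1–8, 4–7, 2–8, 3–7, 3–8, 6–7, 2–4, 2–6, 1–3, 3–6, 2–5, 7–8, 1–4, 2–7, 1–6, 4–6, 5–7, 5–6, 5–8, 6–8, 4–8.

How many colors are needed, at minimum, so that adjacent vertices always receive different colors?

5

2, 5, 6, 7, 8 are mutually adjacent (a clique of size 5), so at least 5 colors are needed.
5 colors suffice: color red → {6}; color blue → {8}; color green → {1, 7}; color yellow → {3, 4, 5}; color purple → {2}. Each edge has distinct colors on its endpoints.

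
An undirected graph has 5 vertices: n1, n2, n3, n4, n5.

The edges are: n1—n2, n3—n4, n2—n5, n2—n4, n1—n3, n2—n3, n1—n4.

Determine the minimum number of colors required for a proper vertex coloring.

4

n1, n2, n3, n4 are mutually adjacent (a clique of size 4), so at least 4 colors are needed.
4 colors suffice: n1=2, n2=1, n3=4, n4=3, n5=2. Every edge joins two different colors.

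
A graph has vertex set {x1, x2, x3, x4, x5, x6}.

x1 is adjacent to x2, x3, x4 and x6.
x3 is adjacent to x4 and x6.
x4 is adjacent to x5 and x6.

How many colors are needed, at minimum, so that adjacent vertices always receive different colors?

4

x1, x3, x4, x6 form a clique, so at least 4 colors are needed.
4 colors suffice: color 1 → {x2, x4}; color 2 → {x1, x5}; color 3 → {x3}; color 4 → {x6}. Every edge joins two different colors.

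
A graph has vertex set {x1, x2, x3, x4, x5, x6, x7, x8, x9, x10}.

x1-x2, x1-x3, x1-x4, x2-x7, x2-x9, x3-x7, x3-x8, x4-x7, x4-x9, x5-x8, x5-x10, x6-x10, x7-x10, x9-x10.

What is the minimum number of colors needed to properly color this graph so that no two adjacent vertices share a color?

The cycle x7-x3-x8-x5-x10-x7 has odd length 5, so it cannot be 2-colored; at least 3 colors are needed.
3 colors suffice: color R → {x1, x6, x7, x8, x9}; color B → {x2, x3, x4, x10}; color G → {x5}. No two adjacent vertices share a color.

3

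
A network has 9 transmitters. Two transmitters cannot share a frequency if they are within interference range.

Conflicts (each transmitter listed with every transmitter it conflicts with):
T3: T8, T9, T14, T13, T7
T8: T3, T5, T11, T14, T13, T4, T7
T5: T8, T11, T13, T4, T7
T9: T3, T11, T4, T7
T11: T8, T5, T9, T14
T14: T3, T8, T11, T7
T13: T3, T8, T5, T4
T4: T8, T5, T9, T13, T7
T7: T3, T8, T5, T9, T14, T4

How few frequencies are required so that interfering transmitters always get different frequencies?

T3, T8, T14, T7 are mutually in conflict, so at least 4 frequencies are needed.
4 frequencies suffice: frequency 1 → {T8, T9}; frequency 2 → {T11, T13, T7}; frequency 3 → {T3, T4}; frequency 4 → {T5, T14}. Every pair that conflicts lands in different frequencies.

4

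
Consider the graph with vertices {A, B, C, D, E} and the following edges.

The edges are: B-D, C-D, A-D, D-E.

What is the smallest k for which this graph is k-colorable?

C and D are adjacent, so at least 2 colors are needed.
2 colors suffice: color 1 → {D}; color 2 → {A, B, C, E}. Every edge joins two different colors.

2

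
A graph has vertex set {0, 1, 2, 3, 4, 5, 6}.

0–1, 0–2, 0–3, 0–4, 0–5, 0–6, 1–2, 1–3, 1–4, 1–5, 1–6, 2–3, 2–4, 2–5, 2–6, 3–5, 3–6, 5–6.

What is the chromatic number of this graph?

0, 1, 2, 3, 5, 6 are mutually adjacent (a clique of size 6), so at least 6 colors are needed.
One proper 6-coloring: 0=c, 1=b, 2=a, 3=f, 4=d, 5=e, 6=d. Each edge has distinct colors on its endpoints.

6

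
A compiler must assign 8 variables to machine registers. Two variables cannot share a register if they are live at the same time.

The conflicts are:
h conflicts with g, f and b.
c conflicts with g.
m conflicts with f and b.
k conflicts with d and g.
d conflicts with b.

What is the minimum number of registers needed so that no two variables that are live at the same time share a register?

The cycle g-h-b-d-k-g has odd length 5, so it cannot be 2-colored; at least 3 registers are needed.
3 registers suffice: register 1 → {h, c, m, k}; register 2 → {g, f, b}; register 3 → {d}. Each listed conflict is separated.

3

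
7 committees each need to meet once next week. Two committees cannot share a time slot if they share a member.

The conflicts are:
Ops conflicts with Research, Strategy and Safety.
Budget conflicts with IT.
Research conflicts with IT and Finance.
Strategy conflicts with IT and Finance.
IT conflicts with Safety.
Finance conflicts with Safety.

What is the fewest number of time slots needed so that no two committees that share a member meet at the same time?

Budget and IT conflict, so at least 2 time slots are needed.
Using 2 time slots: Ops=1, Budget=2, Research=2, Strategy=2, IT=1, Finance=1, Safety=2. Every pair that conflicts lands in different time slots.

2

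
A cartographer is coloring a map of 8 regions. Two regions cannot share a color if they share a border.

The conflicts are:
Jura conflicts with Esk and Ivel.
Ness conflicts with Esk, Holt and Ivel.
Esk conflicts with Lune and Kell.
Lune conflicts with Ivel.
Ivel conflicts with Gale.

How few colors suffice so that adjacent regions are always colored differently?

Ness and Holt conflict, so at least 2 colors are needed.
A valid assignment using 2 colors: Jura=2, Ness=2, Esk=1, Lune=2, Holt=1, Ivel=1, Gale=2, Kell=2. No two conflicting regions share a color.

2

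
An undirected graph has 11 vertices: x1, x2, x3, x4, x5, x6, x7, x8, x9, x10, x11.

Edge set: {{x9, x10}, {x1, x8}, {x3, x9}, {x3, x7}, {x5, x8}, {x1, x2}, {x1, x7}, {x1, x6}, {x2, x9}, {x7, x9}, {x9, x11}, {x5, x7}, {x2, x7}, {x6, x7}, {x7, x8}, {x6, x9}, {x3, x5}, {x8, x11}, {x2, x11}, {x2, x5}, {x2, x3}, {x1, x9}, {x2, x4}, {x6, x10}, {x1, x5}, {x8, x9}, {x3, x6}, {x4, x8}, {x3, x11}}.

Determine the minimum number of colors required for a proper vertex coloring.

4

x2, x3, x7, x9 form a clique, so at least 4 colors are needed.
4 colors suffice: x1=4, x2=3, x3=4, x4=1, x5=1, x6=3, x7=2, x8=3, x9=1, x10=2, x11=2. Each edge has distinct colors on its endpoints.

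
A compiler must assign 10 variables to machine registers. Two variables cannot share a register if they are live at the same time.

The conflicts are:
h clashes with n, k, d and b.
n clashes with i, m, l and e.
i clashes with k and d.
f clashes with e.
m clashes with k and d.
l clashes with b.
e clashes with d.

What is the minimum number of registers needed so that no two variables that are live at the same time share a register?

2

h and b conflict, so at least 2 registers are needed.
2 registers suffice: register 1 → {n, f, k, d, b}; register 2 → {h, i, m, l, e}. Every pair that conflicts lands in different registers.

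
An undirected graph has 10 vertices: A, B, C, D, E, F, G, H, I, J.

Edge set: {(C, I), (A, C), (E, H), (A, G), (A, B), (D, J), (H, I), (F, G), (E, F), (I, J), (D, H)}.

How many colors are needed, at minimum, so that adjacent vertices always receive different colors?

3

The cycle F-E-H-I-C-A-G-F has odd length 7, so it cannot be 2-colored; at least 3 colors are needed.
3 colors suffice: A=1, B=2, C=2, D=1, E=3, F=1, G=2, H=2, I=1, J=2. Each edge has distinct colors on its endpoints.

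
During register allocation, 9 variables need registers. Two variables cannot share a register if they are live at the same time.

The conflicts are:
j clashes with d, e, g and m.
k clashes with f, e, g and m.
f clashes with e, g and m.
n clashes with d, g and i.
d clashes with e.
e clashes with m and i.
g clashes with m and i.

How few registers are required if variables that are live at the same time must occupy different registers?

k, f, e, m pairwise conflict, so at least 4 registers are needed.
4 registers suffice: register 1 → {e, g}; register 2 → {d, m, i}; register 3 → {j, k, n}; register 4 → {f}. Every pair that conflicts lands in different registers.

4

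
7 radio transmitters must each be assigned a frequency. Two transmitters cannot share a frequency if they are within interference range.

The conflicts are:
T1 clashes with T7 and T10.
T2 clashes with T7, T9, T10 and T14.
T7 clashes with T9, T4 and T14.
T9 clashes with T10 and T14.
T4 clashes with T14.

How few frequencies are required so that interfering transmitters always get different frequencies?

T2, T7, T9, T14 are mutually in conflict, so at least 4 frequencies are needed.
Using 4 frequencies: T1=2, T2=2, T7=1, T9=3, T10=1, T4=2, T14=4. Each listed conflict is separated.

4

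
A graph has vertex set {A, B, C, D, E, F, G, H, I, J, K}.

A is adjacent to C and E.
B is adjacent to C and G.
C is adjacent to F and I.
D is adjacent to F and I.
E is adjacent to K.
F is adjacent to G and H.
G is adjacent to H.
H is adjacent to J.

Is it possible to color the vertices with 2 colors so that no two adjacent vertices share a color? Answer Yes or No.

No

F, G, H form a triangle, so at least 3 colors are needed.
So 2 colors are not enough.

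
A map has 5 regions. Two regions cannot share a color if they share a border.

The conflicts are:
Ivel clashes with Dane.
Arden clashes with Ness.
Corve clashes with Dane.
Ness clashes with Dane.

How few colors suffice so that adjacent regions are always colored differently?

2

Arden and Ness conflict, so at least 2 colors are needed.
One proper 2-coloring: Ivel=2, Arden=1, Corve=2, Ness=2, Dane=1. No two conflicting regions share a color.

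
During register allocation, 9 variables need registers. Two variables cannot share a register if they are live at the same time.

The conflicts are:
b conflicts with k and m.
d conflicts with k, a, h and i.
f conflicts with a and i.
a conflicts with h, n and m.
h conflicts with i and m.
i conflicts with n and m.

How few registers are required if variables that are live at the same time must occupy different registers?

d, h, i all conflict with each other, so at least 3 registers are needed.
3 registers suffice: register 1 → {k, a, i}; register 2 → {d, f, n, m}; register 3 → {b, h}. No two conflicting variables share a register.

3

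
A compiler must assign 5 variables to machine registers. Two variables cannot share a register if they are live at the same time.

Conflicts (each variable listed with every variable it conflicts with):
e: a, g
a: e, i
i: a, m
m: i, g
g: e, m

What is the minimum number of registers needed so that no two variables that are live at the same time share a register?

The cycle a-e-g-m-i-a has odd length 5, so it cannot be 2-colored; at least 3 registers are needed.
3 registers suffice: e=3, a=2, i=1, m=2, g=1. Each listed conflict is separated.

3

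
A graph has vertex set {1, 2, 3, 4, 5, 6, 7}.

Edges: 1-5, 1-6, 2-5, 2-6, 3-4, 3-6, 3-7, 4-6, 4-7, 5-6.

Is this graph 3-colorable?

The chromatic number is 3. 2, 5, 6 form a triangle, so at least 3 colors are needed.
A valid assignment using 3 colors: 1=green, 2=green, 3=blue, 4=green, 5=blue, 6=red, 7=red.
That is already a proper 3-coloring.

Yes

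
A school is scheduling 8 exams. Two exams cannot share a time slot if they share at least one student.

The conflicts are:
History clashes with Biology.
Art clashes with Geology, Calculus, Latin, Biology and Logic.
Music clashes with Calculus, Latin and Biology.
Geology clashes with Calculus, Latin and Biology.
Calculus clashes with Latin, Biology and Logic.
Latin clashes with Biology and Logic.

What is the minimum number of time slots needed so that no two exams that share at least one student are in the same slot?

Art, Geology, Calculus, Latin, Biology all conflict with each other, so at least 5 time slots are needed.
5 time slots suffice: time slot 1 → {Biology, Logic}; time slot 2 → {History, Latin}; time slot 3 → {Calculus}; time slot 4 → {Art, Music}; time slot 5 → {Geology}. No two conflicting exams share a time slot.

5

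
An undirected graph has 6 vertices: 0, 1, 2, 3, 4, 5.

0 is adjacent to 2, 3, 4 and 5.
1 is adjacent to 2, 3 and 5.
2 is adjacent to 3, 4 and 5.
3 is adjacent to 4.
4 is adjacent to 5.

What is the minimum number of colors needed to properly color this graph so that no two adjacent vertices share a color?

4

0, 2, 3, 4 form a clique, so at least 4 colors are needed.
4 colors suffice: color red → {2}; color blue → {3, 5}; color green → {0, 1}; color yellow → {4}. Every edge joins two different colors.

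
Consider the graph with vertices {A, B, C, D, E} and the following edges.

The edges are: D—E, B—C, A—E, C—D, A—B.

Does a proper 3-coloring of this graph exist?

The chromatic number is 3. The cycle D-E-A-B-C-D has odd length 5, so it cannot be 2-colored; at least 3 colors are needed.
3 colors suffice: A=1, B=2, C=3, D=1, E=2.
That is already a proper 3-coloring.

Yes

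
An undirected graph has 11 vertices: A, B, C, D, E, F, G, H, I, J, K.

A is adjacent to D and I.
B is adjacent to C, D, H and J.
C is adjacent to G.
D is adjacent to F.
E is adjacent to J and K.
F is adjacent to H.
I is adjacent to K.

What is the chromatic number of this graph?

The cycle I-K-E-J-B-D-A-I has odd length 7, so it cannot be 2-colored; at least 3 colors are needed.
3 colors suffice: color 1 → {B, E, F, G, I}; color 2 → {C, D, H, J, K}; color 3 → {A}. No two adjacent vertices share a color.

3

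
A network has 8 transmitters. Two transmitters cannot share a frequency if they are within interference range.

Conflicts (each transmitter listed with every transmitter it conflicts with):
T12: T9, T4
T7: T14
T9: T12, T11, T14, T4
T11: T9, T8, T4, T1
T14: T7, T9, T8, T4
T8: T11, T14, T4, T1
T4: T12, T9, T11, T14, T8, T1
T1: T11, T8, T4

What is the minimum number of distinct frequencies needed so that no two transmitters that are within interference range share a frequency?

4

T11, T8, T4, T1 pairwise conflict, so at least 4 frequencies are needed.
Using 4 frequencies: T12=3, T7=1, T9=2, T11=3, T14=3, T8=2, T4=1, T1=4. Every pair that conflicts lands in different frequencies.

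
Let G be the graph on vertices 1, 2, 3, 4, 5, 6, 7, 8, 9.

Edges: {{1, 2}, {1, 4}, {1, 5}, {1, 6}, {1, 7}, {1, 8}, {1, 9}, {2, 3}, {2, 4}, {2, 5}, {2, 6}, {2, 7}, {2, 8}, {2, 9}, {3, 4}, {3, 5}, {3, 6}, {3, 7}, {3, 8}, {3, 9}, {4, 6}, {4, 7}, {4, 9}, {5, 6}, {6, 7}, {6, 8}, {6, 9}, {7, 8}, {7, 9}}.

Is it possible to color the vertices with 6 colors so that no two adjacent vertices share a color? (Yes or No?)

The chromatic number is 6. 2, 3, 4, 6, 7, 9 are mutually adjacent (a clique of size 6), so at least 6 colors are needed.
A valid assignment using 6 colors: 1=c, 2=b, 3=c, 4=e, 5=d, 6=a, 7=d, 8=e, 9=f.
That is already a proper 6-coloring.

Yes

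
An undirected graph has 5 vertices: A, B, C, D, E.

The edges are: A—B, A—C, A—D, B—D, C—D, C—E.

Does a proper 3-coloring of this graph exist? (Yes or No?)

Yes

The chromatic number is 3. A, C, D are mutually adjacent, so at least 3 colors are needed.
3 colors suffice: color 1 → {B, C}; color 2 → {D, E}; color 3 → {A}.
That is already a proper 3-coloring.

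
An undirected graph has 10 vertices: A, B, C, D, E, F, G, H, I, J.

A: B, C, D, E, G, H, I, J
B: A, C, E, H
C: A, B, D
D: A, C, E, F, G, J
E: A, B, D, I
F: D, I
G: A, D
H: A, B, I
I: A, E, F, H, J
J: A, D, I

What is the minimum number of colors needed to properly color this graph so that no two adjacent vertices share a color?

3

A, D, G are pairwise adjacent, so at least 3 colors are needed.
3 colors suffice: color 1 → {A, F}; color 2 → {B, D, I}; color 3 → {C, E, G, H, J}. Each edge has distinct colors on its endpoints.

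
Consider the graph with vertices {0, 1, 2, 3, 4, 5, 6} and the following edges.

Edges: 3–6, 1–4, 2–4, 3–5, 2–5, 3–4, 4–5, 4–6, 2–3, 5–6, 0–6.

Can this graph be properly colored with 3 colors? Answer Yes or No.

3, 4, 5, 6 are mutually adjacent (a clique of size 4), so at least 4 colors are needed.
So 3 colors are not enough.

No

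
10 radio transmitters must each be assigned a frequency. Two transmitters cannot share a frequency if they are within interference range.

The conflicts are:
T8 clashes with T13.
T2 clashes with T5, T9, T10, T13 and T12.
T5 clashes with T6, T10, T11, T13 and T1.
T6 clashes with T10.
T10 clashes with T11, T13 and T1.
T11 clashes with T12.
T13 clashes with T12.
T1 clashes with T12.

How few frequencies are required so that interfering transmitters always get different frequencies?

T2, T5, T10, T13 pairwise conflict, so at least 4 frequencies are needed.
4 frequencies suffice: frequency 1 → {T8, T5, T9, T12}; frequency 2 → {T10}; frequency 3 → {T2, T6, T11, T1}; frequency 4 → {T13}. Every pair that conflicts lands in different frequencies.

4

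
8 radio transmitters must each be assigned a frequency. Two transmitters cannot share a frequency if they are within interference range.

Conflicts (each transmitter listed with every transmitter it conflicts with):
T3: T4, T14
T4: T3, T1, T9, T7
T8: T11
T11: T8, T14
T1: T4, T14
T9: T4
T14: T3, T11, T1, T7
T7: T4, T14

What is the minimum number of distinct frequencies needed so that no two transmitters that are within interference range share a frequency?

2

T3 and T14 conflict, so at least 2 frequencies are needed.
2 frequencies suffice: T3=2, T4=1, T8=1, T11=2, T1=2, T9=2, T14=1, T7=2. Every pair that conflicts lands in different frequencies.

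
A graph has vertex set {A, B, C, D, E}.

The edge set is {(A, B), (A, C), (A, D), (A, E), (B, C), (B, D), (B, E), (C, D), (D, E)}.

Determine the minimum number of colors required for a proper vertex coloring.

4

A, B, C, D form a clique, so at least 4 colors are needed.
4 colors suffice: color 1 → {B}; color 2 → {A}; color 3 → {D}; color 4 → {C, E}. Every edge joins two different colors.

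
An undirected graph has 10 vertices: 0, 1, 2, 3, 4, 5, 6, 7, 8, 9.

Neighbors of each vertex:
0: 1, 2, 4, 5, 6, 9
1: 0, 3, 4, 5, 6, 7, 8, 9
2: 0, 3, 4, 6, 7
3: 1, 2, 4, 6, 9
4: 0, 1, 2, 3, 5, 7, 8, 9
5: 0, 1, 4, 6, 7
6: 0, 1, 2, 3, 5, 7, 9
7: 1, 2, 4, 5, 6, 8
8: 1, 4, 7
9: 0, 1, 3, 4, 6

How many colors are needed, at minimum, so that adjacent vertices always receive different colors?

4

1, 3, 4, 9 are mutually adjacent (a clique of size 4), so at least 4 colors are needed.
4 colors suffice: color a → {4, 6}; color b → {1, 2}; color c → {0, 3, 7}; color d → {5, 8, 9}. Each edge has distinct colors on its endpoints.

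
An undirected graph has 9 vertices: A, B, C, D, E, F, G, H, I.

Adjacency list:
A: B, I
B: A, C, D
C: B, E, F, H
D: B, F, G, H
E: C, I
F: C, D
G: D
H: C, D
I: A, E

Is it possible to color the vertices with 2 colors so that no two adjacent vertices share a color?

No

The cycle B-A-I-E-C-B has odd length 5, so it cannot be 2-colored; at least 3 colors are needed.
So 2 colors are not enough.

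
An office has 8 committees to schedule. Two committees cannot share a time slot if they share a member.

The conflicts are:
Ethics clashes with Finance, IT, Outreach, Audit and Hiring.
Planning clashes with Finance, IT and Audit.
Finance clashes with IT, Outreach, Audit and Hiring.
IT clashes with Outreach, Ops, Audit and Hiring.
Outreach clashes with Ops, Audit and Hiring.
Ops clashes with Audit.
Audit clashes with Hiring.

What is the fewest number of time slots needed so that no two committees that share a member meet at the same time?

6

Ethics, Finance, IT, Outreach, Audit, Hiring all conflict with each other, so at least 6 time slots are needed.
A valid assignment using 6 time slots: Ethics=5, Planning=3, Finance=4, IT=2, Outreach=3, Ops=4, Audit=1, Hiring=6. No two conflicting committees share a time slot.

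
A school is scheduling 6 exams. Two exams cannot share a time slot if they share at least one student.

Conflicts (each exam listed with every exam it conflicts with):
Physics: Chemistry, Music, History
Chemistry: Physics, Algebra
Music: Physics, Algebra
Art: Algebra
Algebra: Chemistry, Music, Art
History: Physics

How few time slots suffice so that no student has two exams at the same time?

Music and Algebra conflict, so at least 2 time slots are needed.
2 time slots suffice: Physics=1, Chemistry=2, Music=2, Art=2, Algebra=1, History=2. Every pair that conflicts lands in different time slots.

2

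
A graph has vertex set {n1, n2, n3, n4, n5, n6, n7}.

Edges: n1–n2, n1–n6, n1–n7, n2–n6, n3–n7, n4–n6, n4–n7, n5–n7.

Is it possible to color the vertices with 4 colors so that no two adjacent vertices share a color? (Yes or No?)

The chromatic number is 3. n1, n2, n6 are pairwise adjacent, so at least 3 colors are needed.
3 colors suffice: color 1 → {n6, n7}; color 2 → {n1, n3, n4, n5}; color 3 → {n2}.
Since 4 ≥ 3, a proper 4-coloring certainly exists.

Yes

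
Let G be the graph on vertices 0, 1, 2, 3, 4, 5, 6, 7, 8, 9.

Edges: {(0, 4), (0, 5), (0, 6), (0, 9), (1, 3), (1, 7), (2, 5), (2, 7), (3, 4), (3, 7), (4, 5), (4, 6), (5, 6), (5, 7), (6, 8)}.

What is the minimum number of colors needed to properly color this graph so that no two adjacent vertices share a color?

0, 4, 5, 6 are pairwise adjacent (a clique of size 4), so at least 4 colors are needed.
4 colors suffice: 0=c, 1=c, 2=c, 3=a, 4=b, 5=a, 6=d, 7=b, 8=a, 9=a. Each edge has distinct colors on its endpoints.

4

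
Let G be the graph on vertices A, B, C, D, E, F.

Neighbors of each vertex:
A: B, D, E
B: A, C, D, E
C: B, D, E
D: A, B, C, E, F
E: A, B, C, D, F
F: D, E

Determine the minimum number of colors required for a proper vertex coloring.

A, B, D, E are mutually adjacent (a clique of size 4), so at least 4 colors are needed.
4 colors suffice: color red → {D}; color blue → {E}; color green → {B, F}; color yellow → {A, C}. Each edge has distinct colors on its endpoints.

4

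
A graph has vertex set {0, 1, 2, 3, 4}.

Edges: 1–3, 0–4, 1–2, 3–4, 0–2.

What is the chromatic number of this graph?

The cycle 4-0-2-1-3-4 has odd length 5, so it cannot be 2-colored; at least 3 colors are needed.
A valid assignment using 3 colors: 0=blue, 1=blue, 2=red, 3=red, 4=green. Each edge has distinct colors on its endpoints.

3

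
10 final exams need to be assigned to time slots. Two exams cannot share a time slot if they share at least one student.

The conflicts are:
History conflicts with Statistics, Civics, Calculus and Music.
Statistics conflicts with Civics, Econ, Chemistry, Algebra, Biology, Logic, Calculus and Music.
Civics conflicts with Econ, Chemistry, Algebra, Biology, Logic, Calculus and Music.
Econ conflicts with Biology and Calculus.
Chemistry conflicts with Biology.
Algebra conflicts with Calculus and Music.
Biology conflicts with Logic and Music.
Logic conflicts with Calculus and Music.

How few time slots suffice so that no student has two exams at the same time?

Statistics, Civics, Biology, Logic, Music pairwise conflict, so at least 5 time slots are needed.
5 time slots suffice: History=4, Statistics=1, Civics=2, Econ=5, Chemistry=3, Algebra=4, Biology=4, Logic=5, Calculus=3, Music=3. Every pair that conflicts lands in different time slots.

5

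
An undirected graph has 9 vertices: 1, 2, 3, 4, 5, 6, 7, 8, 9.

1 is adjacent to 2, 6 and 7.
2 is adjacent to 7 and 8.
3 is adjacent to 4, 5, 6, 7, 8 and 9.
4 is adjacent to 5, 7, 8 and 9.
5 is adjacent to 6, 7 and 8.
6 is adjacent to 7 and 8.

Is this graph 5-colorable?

The chromatic number is 4. 3, 5, 6, 7 are mutually adjacent (a clique of size 4), so at least 4 colors are needed.
4 colors suffice: color a → {7, 8, 9}; color b → {2, 3}; color c → {1, 5}; color d → {4, 6}.
Since 5 ≥ 4, a proper 5-coloring certainly exists.

Yes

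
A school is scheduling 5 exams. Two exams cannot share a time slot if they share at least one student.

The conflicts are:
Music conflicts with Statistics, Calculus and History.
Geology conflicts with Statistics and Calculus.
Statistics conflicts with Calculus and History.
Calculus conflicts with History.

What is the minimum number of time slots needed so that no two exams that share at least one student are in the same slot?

4

Music, Statistics, Calculus, History all conflict with each other, so at least 4 time slots are needed.
4 time slots suffice: time slot 1 → {Statistics}; time slot 2 → {Calculus}; time slot 3 → {Geology, History}; time slot 4 → {Music}. Every pair that conflicts lands in different time slots.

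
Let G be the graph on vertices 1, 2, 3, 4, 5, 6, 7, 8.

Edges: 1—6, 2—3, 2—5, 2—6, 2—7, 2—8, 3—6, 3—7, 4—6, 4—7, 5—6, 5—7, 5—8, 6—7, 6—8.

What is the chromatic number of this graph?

4

2, 5, 6, 8 are mutually adjacent (a clique of size 4), so at least 4 colors are needed.
4 colors suffice: color a → {6}; color b → {1, 2, 4}; color c → {7, 8}; color d → {3, 5}. Each edge has distinct colors on its endpoints.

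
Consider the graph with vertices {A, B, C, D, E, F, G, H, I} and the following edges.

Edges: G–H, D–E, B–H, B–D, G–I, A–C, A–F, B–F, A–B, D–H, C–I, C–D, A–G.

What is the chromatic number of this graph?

A, B, F are pairwise adjacent, so at least 3 colors are needed.
One proper 3-coloring: A=1, B=2, C=2, D=1, E=2, F=3, G=2, H=3, I=1. Each edge has distinct colors on its endpoints.

3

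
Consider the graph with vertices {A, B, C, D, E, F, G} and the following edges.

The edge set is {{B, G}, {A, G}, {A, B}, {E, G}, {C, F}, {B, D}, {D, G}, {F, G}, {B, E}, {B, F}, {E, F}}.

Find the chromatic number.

B, E, F, G are pairwise adjacent (a clique of size 4), so at least 4 colors are needed.
4 colors suffice: A=3, B=2, C=1, D=3, E=4, F=3, G=1. No two adjacent vertices share a color.

4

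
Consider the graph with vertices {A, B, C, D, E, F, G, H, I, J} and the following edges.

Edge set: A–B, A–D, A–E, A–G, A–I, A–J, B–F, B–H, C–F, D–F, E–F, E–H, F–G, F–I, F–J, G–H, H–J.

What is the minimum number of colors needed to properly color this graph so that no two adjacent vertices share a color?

2

A and G are adjacent, so at least 2 colors are needed.
A valid assignment using 2 colors: A=1, B=2, C=2, D=2, E=2, F=1, G=2, H=1, I=2, J=2. No two adjacent vertices share a color.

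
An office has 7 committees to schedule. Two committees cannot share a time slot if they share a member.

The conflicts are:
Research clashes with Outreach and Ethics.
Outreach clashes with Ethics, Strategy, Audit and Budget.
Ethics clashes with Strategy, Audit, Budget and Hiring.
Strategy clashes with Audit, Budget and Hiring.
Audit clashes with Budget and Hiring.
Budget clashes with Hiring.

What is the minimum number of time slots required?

5

Outreach, Ethics, Strategy, Audit, Budget are mutually in conflict, so at least 5 time slots are needed.
Using 5 time slots: Research=3, Outreach=2, Ethics=1, Strategy=5, Audit=3, Budget=4, Hiring=2. Every pair that conflicts lands in different time slots.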